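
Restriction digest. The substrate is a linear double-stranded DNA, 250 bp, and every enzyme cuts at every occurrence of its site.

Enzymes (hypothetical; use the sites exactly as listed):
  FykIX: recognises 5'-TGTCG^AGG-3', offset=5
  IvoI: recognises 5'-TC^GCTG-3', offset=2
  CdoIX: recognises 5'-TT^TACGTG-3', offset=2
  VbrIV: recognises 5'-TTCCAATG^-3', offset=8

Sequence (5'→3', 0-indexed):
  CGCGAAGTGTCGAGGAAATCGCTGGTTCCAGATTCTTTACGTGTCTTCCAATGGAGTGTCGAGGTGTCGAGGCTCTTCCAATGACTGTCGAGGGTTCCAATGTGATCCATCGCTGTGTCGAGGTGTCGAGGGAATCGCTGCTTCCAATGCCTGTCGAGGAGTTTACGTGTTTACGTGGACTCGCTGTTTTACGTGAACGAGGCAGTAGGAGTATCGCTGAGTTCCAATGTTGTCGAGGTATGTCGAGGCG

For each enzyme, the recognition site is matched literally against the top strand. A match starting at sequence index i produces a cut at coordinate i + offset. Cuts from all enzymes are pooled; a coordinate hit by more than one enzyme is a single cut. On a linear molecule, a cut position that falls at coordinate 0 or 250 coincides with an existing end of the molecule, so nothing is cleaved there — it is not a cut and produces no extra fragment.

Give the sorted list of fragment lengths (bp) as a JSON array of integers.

Per-enzyme occurrences:
  FykIX (TGTCGAGG, off=5): starts [7, 56, 64, 85, 115, 123, 151, 230, 240] → cuts [12, 61, 69, 90, 120, 128, 156, 235, 245]
  IvoI (TCGCTG, off=2): starts [18, 109, 134, 180, 213] → cuts [20, 111, 136, 182, 215]
  CdoIX (TTTACGTG, off=2): starts [35, 161, 169, 187] → cuts [37, 163, 171, 189]
  VbrIV (TTCCAATG, off=8): starts [45, 75, 94, 141, 221] → cuts [53, 83, 102, 149, 229]

All cut coordinates (distinct, sorted): [12, 20, 37, 53, 61, 69, 83, 90, 102, 111, 120, 128, 136, 149, 156, 163, 171, 182, 189, 215, 229, 235, 245]

Fragment lengths:
  [0,12): 12 bp
  [12,20): 8 bp
  [20,37): 17 bp
  [37,53): 16 bp
  [53,61): 8 bp
  [61,69): 8 bp
  [69,83): 14 bp
  [83,90): 7 bp
  [90,102): 12 bp
  [102,111): 9 bp
  [111,120): 9 bp
  [120,128): 8 bp
  [128,136): 8 bp
  [136,149): 13 bp
  [149,156): 7 bp
  [156,163): 7 bp
  [163,171): 8 bp
  [171,182): 11 bp
  [182,189): 7 bp
  [189,215): 26 bp
  [215,229): 14 bp
  [229,235): 6 bp
  [235,245): 10 bp
  [245,250): 5 bp

[5,6,7,7,7,7,8,8,8,8,8,8,9,9,10,11,12,12,13,14,14,16,17,26]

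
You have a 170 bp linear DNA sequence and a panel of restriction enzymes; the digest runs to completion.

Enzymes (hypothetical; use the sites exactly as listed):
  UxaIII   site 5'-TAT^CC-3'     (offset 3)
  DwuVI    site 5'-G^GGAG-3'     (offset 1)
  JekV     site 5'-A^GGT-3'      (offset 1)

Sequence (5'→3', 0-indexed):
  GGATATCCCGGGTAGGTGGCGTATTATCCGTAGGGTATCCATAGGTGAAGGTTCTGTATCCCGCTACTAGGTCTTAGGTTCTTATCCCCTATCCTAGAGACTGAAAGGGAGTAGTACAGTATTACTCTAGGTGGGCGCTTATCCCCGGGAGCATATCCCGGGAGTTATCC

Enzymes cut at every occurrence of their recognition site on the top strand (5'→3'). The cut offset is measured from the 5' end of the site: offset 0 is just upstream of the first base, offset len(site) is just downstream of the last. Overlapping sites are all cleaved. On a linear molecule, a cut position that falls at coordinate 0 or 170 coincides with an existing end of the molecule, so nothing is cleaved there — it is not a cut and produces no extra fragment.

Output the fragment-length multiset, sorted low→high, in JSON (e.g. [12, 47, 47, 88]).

[2,4,5,5,6,6,7,7,8,8,9,9,10,10,11,13,13,15,22]

Scan for sites:
  UxaIII TATCC/3: at [3, 24, 35, 56, 82, 89, 139, 153, 165] ⇒ [6, 27, 38, 59, 85, 92, 142, 156, 168]
  DwuVI GGGAG/1: at [106, 146, 159] ⇒ [107, 147, 160]
  JekV AGGT/1: at [13, 42, 48, 68, 75, 128] ⇒ [14, 43, 49, 69, 76, 129]

Pooled cuts: [6, 14, 27, 38, 43, 49, 59, 69, 76, 85, 92, 107, 129, 142, 147, 156, 160, 168]

Fragment lengths:
  [0,6): 6 bp
  [6,14): 8 bp
  [14,27): 13 bp
  [27,38): 11 bp
  [38,43): 5 bp
  [43,49): 6 bp
  [49,59): 10 bp
  [59,69): 10 bp
  [69,76): 7 bp
  [76,85): 9 bp
  [85,92): 7 bp
  [92,107): 15 bp
  [107,129): 22 bp
  [129,142): 13 bp
  [142,147): 5 bp
  [147,156): 9 bp
  [156,160): 4 bp
  [160,168): 8 bp
  [168,170): 2 bp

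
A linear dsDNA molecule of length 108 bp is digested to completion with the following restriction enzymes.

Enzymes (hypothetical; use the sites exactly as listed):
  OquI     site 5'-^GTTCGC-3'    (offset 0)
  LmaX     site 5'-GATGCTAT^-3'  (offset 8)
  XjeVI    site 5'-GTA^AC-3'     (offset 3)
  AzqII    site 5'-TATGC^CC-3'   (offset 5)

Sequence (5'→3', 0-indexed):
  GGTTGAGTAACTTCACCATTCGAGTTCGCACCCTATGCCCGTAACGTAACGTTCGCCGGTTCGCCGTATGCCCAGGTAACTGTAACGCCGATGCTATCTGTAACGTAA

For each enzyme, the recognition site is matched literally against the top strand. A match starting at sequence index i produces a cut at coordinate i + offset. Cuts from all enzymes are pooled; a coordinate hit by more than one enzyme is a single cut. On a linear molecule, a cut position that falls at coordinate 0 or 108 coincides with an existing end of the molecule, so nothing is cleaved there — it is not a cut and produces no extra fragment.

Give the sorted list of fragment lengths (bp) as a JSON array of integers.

[2,5,5,5,6,6,7,8,9,13,13,14,15]

Site scan:
  OquI GTTCGC/0: at [23, 50, 58] ⇒ [23, 50, 58]
  LmaX GATGCTAT/8: at [89] ⇒ [97]
  XjeVI GTAAC/3: at [6, 40, 45, 75, 81, 99] ⇒ [9, 43, 48, 78, 84, 102]
  AzqII TATGCCC/5: at [33, 66] ⇒ [38, 71]

Pooled cuts: [9, 23, 38, 43, 48, 50, 58, 71, 78, 84, 97, 102]

Fragments:
  [0,9): 9 bp
  [9,23): 14 bp
  [23,38): 15 bp
  [38,43): 5 bp
  [43,48): 5 bp
  [48,50): 2 bp
  [50,58): 8 bp
  [58,71): 13 bp
  [71,78): 7 bp
  [78,84): 6 bp
  [84,97): 13 bp
  [97,102): 5 bp
  [102,108): 6 bp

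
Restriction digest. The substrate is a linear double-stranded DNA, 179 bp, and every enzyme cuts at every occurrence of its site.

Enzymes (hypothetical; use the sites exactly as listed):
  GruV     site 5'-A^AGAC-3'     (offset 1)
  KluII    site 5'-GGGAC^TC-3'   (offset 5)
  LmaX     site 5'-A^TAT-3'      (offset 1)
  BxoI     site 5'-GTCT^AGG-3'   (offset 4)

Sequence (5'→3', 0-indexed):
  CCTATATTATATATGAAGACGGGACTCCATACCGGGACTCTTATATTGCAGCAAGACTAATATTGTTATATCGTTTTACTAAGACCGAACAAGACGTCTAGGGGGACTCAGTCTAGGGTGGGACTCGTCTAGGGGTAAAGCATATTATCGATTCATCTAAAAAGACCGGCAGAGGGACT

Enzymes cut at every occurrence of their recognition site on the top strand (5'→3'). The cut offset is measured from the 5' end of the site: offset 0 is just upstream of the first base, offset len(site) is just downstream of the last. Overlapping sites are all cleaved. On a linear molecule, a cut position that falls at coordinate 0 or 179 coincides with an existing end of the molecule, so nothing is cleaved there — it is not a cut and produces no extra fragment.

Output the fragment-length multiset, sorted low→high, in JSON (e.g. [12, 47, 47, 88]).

Scan for sites:
  GruV AAGAC/1: at [15, 52, 80, 90, 161] ⇒ [16, 53, 81, 91, 162]
  KluII GGGACTC/5: at [20, 33, 102, 119] ⇒ [25, 38, 107, 124]
  LmaX ATAT/1: at [3, 8, 10, 42, 59, 67, 141] ⇒ [4, 9, 11, 43, 60, 68, 142]
  BxoI GTCTAGG/4: at [95, 110, 126] ⇒ [99, 114, 130]

Pooled cuts: [4, 9, 11, 16, 25, 38, 43, 53, 60, 68, 81, 91, 99, 107, 114, 124, 130, 142, 162]

Fragment lengths:
  [0,4): 4 bp
  [4,9): 5 bp
  [9,11): 2 bp
  [11,16): 5 bp
  [16,25): 9 bp
  [25,38): 13 bp
  [38,43): 5 bp
  [43,53): 10 bp
  [53,60): 7 bp
  [60,68): 8 bp
  [68,81): 13 bp
  [81,91): 10 bp
  [91,99): 8 bp
  [99,107): 8 bp
  [107,114): 7 bp
  [114,124): 10 bp
  [124,130): 6 bp
  [130,142): 12 bp
  [142,162): 20 bp
  [162,179): 17 bp

[2,4,5,5,5,6,7,7,8,8,8,9,10,10,10,12,13,13,17,20]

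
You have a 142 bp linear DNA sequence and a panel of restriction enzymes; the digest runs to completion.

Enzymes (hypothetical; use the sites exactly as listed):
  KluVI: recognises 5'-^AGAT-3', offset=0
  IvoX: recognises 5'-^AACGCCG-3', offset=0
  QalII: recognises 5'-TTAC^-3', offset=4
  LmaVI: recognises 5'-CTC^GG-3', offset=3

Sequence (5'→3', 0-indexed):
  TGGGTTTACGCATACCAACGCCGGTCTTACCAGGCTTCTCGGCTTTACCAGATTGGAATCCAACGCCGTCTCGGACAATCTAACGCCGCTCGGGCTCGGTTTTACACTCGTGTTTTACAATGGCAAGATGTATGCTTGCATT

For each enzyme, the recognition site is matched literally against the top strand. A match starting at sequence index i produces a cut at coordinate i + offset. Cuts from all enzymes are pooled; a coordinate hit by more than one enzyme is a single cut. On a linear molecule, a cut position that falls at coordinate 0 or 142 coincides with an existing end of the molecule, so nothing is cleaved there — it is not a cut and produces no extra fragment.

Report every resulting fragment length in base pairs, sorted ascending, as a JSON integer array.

[1,6,7,7,8,8,9,9,10,10,11,12,13,14,17]

Scan for sites:
  KluVI AGAT/0: at [49, 125] ⇒ [49, 125]
  IvoX AACGCCG/0: at [16, 61, 81] ⇒ [16, 61, 81]
  QalII TTAC/4: at [5, 26, 44, 101, 114] ⇒ [9, 30, 48, 105, 118]
  LmaVI CTCGG/3: at [37, 69, 88, 94] ⇒ [40, 72, 91, 97]

All cut coordinates (distinct, sorted): [9, 16, 30, 40, 48, 49, 61, 72, 81, 91, 97, 105, 118, 125]

Fragments:
  [0,9): 9 bp
  [9,16): 7 bp
  [16,30): 14 bp
  [30,40): 10 bp
  [40,48): 8 bp
  [48,49): 1 bp
  [49,61): 12 bp
  [61,72): 11 bp
  [72,81): 9 bp
  [81,91): 10 bp
  [91,97): 6 bp
  [97,105): 8 bp
  [105,118): 13 bp
  [118,125): 7 bp
  [125,142): 17 bp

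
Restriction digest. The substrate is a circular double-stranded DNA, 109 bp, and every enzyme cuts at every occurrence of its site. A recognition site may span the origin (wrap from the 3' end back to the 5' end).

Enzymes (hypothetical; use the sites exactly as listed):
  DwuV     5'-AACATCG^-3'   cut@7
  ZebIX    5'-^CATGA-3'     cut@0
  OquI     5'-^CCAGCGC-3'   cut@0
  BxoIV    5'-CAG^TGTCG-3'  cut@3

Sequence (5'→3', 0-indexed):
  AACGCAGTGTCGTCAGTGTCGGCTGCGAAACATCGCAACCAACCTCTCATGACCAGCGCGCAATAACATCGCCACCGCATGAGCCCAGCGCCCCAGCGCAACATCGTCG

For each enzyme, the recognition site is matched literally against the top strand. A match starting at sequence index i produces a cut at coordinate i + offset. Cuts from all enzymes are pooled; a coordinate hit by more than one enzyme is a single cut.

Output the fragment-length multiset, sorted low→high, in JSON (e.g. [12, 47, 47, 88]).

Per-enzyme occurrences:
  DwuV AACATCG/7: at [28, 64, 99] ⇒ [35, 71, 106]
  ZebIX CATGA/0: at [47, 77] ⇒ [47, 77]
  OquI CCAGCGC/0: at [52, 84, 92] ⇒ [52, 84, 92]
  BxoIV CAGTGTCG/3: at [4, 13] ⇒ [7, 16]

Pooled cuts: [7, 16, 35, 47, 52, 71, 77, 84, 92, 106]

Fragment lengths:
  7→16: 9 bp
  16→35: 19 bp
  35→47: 12 bp
  47→52: 5 bp
  52→71: 19 bp
  71→77: 6 bp
  77→84: 7 bp
  84→92: 8 bp
  92→106: 14 bp
  106→7 (wrap): 109-106+7 = 10 bp

[5,6,7,8,9,10,12,14,19,19]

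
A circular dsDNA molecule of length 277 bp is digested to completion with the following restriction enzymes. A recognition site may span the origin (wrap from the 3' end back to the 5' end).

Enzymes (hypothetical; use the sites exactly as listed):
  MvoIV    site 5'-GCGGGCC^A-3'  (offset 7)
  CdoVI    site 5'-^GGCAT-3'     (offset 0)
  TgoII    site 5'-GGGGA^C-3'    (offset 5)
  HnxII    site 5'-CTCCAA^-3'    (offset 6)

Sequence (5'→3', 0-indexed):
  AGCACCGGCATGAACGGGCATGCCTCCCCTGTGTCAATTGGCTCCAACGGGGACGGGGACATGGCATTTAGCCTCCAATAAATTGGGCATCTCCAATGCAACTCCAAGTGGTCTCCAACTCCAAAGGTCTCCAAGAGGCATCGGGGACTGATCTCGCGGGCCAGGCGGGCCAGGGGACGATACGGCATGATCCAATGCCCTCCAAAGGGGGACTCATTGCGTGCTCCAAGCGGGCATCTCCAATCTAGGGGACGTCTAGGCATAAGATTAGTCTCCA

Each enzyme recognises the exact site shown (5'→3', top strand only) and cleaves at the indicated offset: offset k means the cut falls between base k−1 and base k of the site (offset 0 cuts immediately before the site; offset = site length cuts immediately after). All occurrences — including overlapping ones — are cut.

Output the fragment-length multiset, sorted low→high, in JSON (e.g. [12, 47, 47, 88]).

[2,3,3,5,6,6,6,6,6,6,7,7,9,9,10,10,11,11,11,11,11,15,16,17,20,22,31]

Site scan:
  MvoIV (GCGGGCCA, off=7): starts [155, 164] → cuts [162, 171]
  CdoVI (GGCAT, off=0): starts [6, 16, 62, 85, 136, 183, 232, 258] → cuts [6, 16, 62, 85, 136, 183, 232, 258]
  TgoII (GGGGAC, off=5): starts [48, 54, 142, 172, 207, 247] → cuts [53, 59, 147, 177, 212, 252]
  HnxII (CTCCAA, off=6): starts [41, 72, 90, 101, 112, 118, 128, 199, 223, 237, 272] → cuts [1, 47, 78, 96, 107, 118, 124, 134, 205, 229, 243]

All cut coordinates (distinct, sorted): [1, 6, 16, 47, 53, 59, 62, 78, 85, 96, 107, 118, 124, 134, 136, 147, 162, 171, 177, 183, 205, 212, 229, 232, 243, 252, 258]

Fragment lengths:
  1→6: 5 bp
  6→16: 10 bp
  16→47: 31 bp
  47→53: 6 bp
  53→59: 6 bp
  59→62: 3 bp
  62→78: 16 bp
  78→85: 7 bp
  85→96: 11 bp
  96→107: 11 bp
  107→118: 11 bp
  118→124: 6 bp
  124→134: 10 bp
  134→136: 2 bp
  136→147: 11 bp
  147→162: 15 bp
  162→171: 9 bp
  171→177: 6 bp
  177→183: 6 bp
  183→205: 22 bp
  205→212: 7 bp
  212→229: 17 bp
  229→232: 3 bp
  232→243: 11 bp
  243→252: 9 bp
  252→258: 6 bp
  258→1 (wrap): 277-258+1 = 20 bp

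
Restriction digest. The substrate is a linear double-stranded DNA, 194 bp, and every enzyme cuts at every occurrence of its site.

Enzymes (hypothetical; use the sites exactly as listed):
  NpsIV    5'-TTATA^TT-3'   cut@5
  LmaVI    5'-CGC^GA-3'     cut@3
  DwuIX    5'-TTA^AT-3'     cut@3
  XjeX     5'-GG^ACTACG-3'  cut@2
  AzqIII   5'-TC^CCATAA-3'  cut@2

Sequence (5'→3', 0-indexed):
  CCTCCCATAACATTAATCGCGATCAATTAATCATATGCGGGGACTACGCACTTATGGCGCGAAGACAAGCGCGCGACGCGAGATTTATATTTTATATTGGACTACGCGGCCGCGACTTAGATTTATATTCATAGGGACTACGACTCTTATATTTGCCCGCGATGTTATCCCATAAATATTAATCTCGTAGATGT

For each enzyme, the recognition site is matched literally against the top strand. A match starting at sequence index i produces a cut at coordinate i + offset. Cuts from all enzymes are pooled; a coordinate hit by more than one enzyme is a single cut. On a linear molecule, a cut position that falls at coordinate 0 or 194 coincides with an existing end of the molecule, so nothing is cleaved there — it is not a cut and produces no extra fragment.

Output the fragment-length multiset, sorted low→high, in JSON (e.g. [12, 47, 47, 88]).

[4,4,5,5,7,9,9,9,9,10,11,12,13,13,13,14,14,15,18]

Site scan:
  NpsIV TTATATT/5: at [84, 91, 122, 146] ⇒ [89, 96, 127, 151]
  LmaVI CGCGA/3: at [17, 57, 71, 76, 110, 157] ⇒ [20, 60, 74, 79, 113, 160]
  DwuIX TTAAT/3: at [12, 26, 178] ⇒ [15, 29, 181]
  XjeX GGACTACG/2: at [40, 98, 134] ⇒ [42, 100, 136]
  AzqIII TCCCATAA/2: at [2, 167] ⇒ [4, 169]

Pooled cuts: [4, 15, 20, 29, 42, 60, 74, 79, 89, 96, 100, 113, 127, 136, 151, 160, 169, 181]

Fragment lengths:
  [0,4): 4 bp
  [4,15): 11 bp
  [15,20): 5 bp
  [20,29): 9 bp
  [29,42): 13 bp
  [42,60): 18 bp
  [60,74): 14 bp
  [74,79): 5 bp
  [79,89): 10 bp
  [89,96): 7 bp
  [96,100): 4 bp
  [100,113): 13 bp
  [113,127): 14 bp
  [127,136): 9 bp
  [136,151): 15 bp
  [151,160): 9 bp
  [160,169): 9 bp
  [169,181): 12 bp
  [181,194): 13 bp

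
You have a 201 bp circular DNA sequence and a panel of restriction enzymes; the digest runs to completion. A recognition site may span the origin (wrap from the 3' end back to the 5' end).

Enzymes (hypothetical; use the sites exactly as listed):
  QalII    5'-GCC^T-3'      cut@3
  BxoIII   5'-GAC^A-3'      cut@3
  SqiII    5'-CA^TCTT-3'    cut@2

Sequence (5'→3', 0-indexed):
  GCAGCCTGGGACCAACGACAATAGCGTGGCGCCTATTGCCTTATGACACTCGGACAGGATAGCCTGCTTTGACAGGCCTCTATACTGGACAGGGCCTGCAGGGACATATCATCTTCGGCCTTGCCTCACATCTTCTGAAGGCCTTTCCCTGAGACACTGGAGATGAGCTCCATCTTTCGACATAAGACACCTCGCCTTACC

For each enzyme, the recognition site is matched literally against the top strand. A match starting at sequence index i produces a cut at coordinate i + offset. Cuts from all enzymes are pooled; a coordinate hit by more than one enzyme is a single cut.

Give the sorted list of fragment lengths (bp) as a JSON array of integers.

Site scan:
  QalII GCCT/3: at [3, 30, 37, 61, 75, 93, 117, 122, 140, 193] ⇒ [6, 33, 40, 64, 78, 96, 120, 125, 143, 196]
  BxoIII GACA/3: at [16, 44, 52, 70, 87, 102, 152, 178, 185] ⇒ [19, 47, 55, 73, 90, 105, 155, 181, 188]
  SqiII CATCTT/2: at [109, 128, 170] ⇒ [111, 130, 172]

All cut coordinates (distinct, sorted): [6, 19, 33, 40, 47, 55, 64, 73, 78, 90, 96, 105, 111, 120, 125, 130, 143, 155, 172, 181, 188, 196]

Fragments:
  6→19: 13 bp
  19→33: 14 bp
  33→40: 7 bp
  40→47: 7 bp
  47→55: 8 bp
  55→64: 9 bp
  64→73: 9 bp
  73→78: 5 bp
  78→90: 12 bp
  90→96: 6 bp
  96→105: 9 bp
  105→111: 6 bp
  111→120: 9 bp
  120→125: 5 bp
  125→130: 5 bp
  130→143: 13 bp
  143→155: 12 bp
  155→172: 17 bp
  172→181: 9 bp
  181→188: 7 bp
  188→196: 8 bp
  196→6 (wrap): 201-196+6 = 11 bp

[5,5,5,6,6,7,7,7,8,8,9,9,9,9,9,11,12,12,13,13,14,17]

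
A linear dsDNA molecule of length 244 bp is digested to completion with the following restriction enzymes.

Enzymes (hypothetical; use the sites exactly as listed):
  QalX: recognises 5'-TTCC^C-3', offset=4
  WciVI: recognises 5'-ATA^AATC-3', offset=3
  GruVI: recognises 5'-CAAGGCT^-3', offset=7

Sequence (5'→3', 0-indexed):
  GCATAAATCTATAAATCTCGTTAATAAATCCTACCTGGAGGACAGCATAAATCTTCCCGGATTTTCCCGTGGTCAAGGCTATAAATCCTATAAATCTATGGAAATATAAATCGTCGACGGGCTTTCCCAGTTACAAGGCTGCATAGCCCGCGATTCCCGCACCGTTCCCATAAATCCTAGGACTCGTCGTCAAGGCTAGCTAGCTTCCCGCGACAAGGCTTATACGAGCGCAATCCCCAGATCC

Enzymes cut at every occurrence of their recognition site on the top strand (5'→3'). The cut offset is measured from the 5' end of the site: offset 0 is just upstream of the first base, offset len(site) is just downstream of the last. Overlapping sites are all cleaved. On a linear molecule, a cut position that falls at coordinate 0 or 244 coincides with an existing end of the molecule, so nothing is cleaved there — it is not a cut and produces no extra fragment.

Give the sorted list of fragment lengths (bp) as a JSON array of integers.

[3,4,5,8,8,9,10,11,11,12,13,13,13,16,17,19,23,24,25]

Scan for sites:
  QalX TTCCC/4: at [53, 63, 123, 153, 164, 204] ⇒ [57, 67, 127, 157, 168, 208]
  WciVI ATAAATC/3: at [2, 10, 23, 46, 80, 89, 105, 169] ⇒ [5, 13, 26, 49, 83, 92, 108, 172]
  GruVI CAAGGCT/7: at [73, 133, 190, 213] ⇒ [80, 140, 197, 220]

Pooled cuts: [5, 13, 26, 49, 57, 67, 80, 83, 92, 108, 127, 140, 157, 168, 172, 197, 208, 220]

Fragments:
  [0,5): 5 bp
  [5,13): 8 bp
  [13,26): 13 bp
  [26,49): 23 bp
  [49,57): 8 bp
  [57,67): 10 bp
  [67,80): 13 bp
  [80,83): 3 bp
  [83,92): 9 bp
  [92,108): 16 bp
  [108,127): 19 bp
  [127,140): 13 bp
  [140,157): 17 bp
  [157,168): 11 bp
  [168,172): 4 bp
  [172,197): 25 bp
  [197,208): 11 bp
  [208,220): 12 bp
  [220,244): 24 bp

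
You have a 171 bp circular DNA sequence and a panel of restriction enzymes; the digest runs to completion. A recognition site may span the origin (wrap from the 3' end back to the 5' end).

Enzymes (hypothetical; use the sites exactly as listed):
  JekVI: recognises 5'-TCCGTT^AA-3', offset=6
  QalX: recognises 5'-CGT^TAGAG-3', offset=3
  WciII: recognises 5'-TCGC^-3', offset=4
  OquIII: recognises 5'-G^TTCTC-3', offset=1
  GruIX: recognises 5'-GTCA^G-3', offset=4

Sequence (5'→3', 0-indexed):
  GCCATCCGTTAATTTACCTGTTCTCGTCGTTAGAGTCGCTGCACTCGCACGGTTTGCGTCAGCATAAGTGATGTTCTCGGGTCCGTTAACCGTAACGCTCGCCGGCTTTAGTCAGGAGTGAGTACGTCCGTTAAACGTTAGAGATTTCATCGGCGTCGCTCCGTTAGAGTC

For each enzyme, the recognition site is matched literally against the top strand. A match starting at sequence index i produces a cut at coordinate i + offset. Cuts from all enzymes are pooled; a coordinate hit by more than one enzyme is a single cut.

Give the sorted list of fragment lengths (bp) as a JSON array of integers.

Per-enzyme occurrences:
  JekVI (TCCGTTAA, off=6): starts [4, 81, 126] → cuts [10, 87, 132]
  QalX (CGTTAGAG, off=3): starts [27, 135, 161] → cuts [30, 138, 164]
  WciII (TCGC, off=4): starts [35, 44, 98, 155, 169] → cuts [2, 39, 48, 102, 159]
  OquIII (GTTCTC, off=1): starts [19, 72] → cuts [20, 73]
  GruIX (GTCAG, off=4): starts [57, 110] → cuts [61, 114]

Pooled cuts: [2, 10, 20, 30, 39, 48, 61, 73, 87, 102, 114, 132, 138, 159, 164]

Fragments:
  2→10: 8 bp
  10→20: 10 bp
  20→30: 10 bp
  30→39: 9 bp
  39→48: 9 bp
  48→61: 13 bp
  61→73: 12 bp
  73→87: 14 bp
  87→102: 15 bp
  102→114: 12 bp
  114→132: 18 bp
  132→138: 6 bp
  138→159: 21 bp
  159→164: 5 bp
  164→2 (wrap): 171-164+2 = 9 bp

[5,6,8,9,9,9,10,10,12,12,13,14,15,18,21]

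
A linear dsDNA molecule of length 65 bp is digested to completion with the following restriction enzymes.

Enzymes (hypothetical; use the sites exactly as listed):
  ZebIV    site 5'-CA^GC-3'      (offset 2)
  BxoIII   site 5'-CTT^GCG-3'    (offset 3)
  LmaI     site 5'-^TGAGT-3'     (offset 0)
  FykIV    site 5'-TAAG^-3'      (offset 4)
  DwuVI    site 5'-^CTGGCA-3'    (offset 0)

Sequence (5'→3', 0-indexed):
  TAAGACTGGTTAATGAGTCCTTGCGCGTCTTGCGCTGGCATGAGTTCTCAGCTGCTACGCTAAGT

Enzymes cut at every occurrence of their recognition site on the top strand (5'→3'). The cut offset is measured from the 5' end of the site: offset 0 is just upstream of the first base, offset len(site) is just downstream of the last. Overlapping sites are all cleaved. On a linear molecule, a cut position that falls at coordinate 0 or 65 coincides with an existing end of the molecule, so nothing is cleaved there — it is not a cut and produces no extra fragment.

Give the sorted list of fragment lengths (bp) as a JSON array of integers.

Scan for sites:
  ZebIV CAGC/2: at [48] ⇒ [50]
  BxoIII CTTGCG/3: at [19, 28] ⇒ [22, 31]
  LmaI TGAGT/0: at [13, 40] ⇒ [13, 40]
  FykIV TAAG/4: at [0, 60] ⇒ [4, 64]
  DwuVI CTGGCA/0: at [34] ⇒ [34]

Pooled cuts: [4, 13, 22, 31, 34, 40, 50, 64]

Fragment lengths:
  [0,4): 4 bp
  [4,13): 9 bp
  [13,22): 9 bp
  [22,31): 9 bp
  [31,34): 3 bp
  [34,40): 6 bp
  [40,50): 10 bp
  [50,64): 14 bp
  [64,65): 1 bp

[1,3,4,6,9,9,9,10,14]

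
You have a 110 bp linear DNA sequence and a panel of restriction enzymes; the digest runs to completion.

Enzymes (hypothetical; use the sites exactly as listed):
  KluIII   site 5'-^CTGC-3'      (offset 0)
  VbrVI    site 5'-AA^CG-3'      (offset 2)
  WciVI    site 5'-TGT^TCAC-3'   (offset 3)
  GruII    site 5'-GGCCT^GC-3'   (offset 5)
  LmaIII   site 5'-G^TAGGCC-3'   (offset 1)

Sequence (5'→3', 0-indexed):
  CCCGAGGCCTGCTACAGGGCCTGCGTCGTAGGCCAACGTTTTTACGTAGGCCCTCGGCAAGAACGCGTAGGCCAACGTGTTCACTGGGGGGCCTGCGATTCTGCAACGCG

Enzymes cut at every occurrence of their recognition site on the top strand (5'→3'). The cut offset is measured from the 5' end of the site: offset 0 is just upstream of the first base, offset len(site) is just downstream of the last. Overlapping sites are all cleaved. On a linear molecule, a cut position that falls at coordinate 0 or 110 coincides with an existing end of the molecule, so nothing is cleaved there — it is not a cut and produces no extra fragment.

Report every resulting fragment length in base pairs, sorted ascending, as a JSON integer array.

[2,2,2,4,4,5,6,6,6,8,8,8,10,10,12,17]

Per-enzyme occurrences:
  KluIII (CTGC, off=0): starts [8, 20, 92, 100] → cuts [8, 20, 92, 100]
  VbrVI (AACG, off=2): starts [34, 61, 73, 104] → cuts [36, 63, 75, 106]
  WciVI (TGTTCAC, off=3): starts [77] → cuts [80]
  GruII (GGCCTGC, off=5): starts [5, 17, 89] → cuts [10, 22, 94]
  LmaIII (GTAGGCC, off=1): starts [27, 45, 66] → cuts [28, 46, 67]

Pooled cuts: [8, 10, 20, 22, 28, 36, 46, 63, 67, 75, 80, 92, 94, 100, 106]

Fragment lengths:
  [0,8): 8 bp
  [8,10): 2 bp
  [10,20): 10 bp
  [20,22): 2 bp
  [22,28): 6 bp
  [28,36): 8 bp
  [36,46): 10 bp
  [46,63): 17 bp
  [63,67): 4 bp
  [67,75): 8 bp
  [75,80): 5 bp
  [80,92): 12 bp
  [92,94): 2 bp
  [94,100): 6 bp
  [100,106): 6 bp
  [106,110): 4 bp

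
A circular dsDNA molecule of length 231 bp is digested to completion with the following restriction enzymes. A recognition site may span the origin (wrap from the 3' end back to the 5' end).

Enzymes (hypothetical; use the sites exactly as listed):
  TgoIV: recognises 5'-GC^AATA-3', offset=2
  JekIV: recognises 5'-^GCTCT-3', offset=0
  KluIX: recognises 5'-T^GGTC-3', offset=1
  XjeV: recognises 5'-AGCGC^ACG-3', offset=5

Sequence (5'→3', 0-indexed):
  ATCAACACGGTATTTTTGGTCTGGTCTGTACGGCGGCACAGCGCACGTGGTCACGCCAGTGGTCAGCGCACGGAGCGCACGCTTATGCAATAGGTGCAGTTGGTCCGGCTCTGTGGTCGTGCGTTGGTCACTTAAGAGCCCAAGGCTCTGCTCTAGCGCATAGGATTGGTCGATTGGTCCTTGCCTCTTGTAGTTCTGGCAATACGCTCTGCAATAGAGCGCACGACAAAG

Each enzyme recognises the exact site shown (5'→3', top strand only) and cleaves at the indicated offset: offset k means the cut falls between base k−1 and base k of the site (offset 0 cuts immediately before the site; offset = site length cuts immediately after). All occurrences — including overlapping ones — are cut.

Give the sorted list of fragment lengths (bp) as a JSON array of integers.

Per-enzyme occurrences:
  TgoIV (GCAATA, off=2): starts [86, 198, 210] → cuts [88, 200, 212]
  JekIV (GCTCT, off=0): starts [107, 144, 149, 205] → cuts [107, 144, 149, 205]
  KluIX (TGGTC, off=1): starts [16, 21, 47, 59, 100, 113, 124, 166, 174] → cuts [17, 22, 48, 60, 101, 114, 125, 167, 175]
  XjeV (AGCGCACG, off=5): starts [39, 64, 73, 217] → cuts [44, 69, 78, 222]

All cut coordinates (distinct, sorted): [17, 22, 44, 48, 60, 69, 78, 88, 101, 107, 114, 125, 144, 149, 167, 175, 200, 205, 212, 222]

Fragment lengths:
  17→22: 5 bp
  22→44: 22 bp
  44→48: 4 bp
  48→60: 12 bp
  60→69: 9 bp
  69→78: 9 bp
  78→88: 10 bp
  88→101: 13 bp
  101→107: 6 bp
  107→114: 7 bp
  114→125: 11 bp
  125→144: 19 bp
  144→149: 5 bp
  149→167: 18 bp
  167→175: 8 bp
  175→200: 25 bp
  200→205: 5 bp
  205→212: 7 bp
  212→222: 10 bp
  222→17 (wrap): 231-222+17 = 26 bp

[4,5,5,5,6,7,7,8,9,9,10,10,11,12,13,18,19,22,25,26]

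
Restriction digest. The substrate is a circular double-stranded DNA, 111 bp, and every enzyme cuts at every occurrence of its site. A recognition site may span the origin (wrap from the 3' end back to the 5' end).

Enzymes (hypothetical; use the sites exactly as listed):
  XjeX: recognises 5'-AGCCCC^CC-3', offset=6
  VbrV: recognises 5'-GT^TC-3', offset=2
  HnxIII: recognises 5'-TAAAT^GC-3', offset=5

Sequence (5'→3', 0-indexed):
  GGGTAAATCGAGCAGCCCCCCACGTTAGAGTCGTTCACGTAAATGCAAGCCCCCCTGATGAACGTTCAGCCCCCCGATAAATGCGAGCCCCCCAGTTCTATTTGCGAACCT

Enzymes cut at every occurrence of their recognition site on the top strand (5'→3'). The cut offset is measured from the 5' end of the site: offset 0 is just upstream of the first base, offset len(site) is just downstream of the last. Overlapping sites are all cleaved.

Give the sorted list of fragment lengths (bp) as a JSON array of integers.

[5,8,9,9,9,10,12,15,34]

Scan for sites:
  XjeX (AGCCCCCC, off=6): starts [13, 47, 67, 85] → cuts [19, 53, 73, 91]
  VbrV (GTTC, off=2): starts [32, 63, 94] → cuts [34, 65, 96]
  HnxIII (TAAATGC, off=5): starts [39, 77] → cuts [44, 82]

All cut coordinates (distinct, sorted): [19, 34, 44, 53, 65, 73, 82, 91, 96]

Fragment lengths:
  19→34: 15 bp
  34→44: 10 bp
  44→53: 9 bp
  53→65: 12 bp
  65→73: 8 bp
  73→82: 9 bp
  82→91: 9 bp
  91→96: 5 bp
  96→19 (wrap): 111-96+19 = 34 bp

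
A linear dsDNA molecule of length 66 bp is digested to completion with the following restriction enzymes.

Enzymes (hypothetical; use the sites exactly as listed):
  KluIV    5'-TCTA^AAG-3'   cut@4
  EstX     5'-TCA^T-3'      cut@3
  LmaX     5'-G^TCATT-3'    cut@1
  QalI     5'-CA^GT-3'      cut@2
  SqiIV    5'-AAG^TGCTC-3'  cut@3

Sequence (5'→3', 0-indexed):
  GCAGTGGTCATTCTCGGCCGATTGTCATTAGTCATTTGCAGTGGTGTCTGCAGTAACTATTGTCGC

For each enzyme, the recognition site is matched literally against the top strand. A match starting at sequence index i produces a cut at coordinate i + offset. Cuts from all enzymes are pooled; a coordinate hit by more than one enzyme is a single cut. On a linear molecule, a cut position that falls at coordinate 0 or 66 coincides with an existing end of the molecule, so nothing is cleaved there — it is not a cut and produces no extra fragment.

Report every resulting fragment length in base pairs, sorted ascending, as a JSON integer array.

[3,3,3,3,4,4,6,12,14,14]

Site scan:
  KluIV (TCTAAAG, off=4): no sites
  EstX (TCAT, off=3): starts [7, 24, 31] → cuts [10, 27, 34]
  LmaX (GTCATT, off=1): starts [6, 23, 30] → cuts [7, 24, 31]
  QalI (CAGT, off=2): starts [1, 38, 50] → cuts [3, 40, 52]
  SqiIV (AAGTGCTC, off=3): no sites

Pooled cuts: [3, 7, 10, 24, 27, 31, 34, 40, 52]

Fragment lengths:
  [0,3): 3 bp
  [3,7): 4 bp
  [7,10): 3 bp
  [10,24): 14 bp
  [24,27): 3 bp
  [27,31): 4 bp
  [31,34): 3 bp
  [34,40): 6 bp
  [40,52): 12 bp
  [52,66): 14 bp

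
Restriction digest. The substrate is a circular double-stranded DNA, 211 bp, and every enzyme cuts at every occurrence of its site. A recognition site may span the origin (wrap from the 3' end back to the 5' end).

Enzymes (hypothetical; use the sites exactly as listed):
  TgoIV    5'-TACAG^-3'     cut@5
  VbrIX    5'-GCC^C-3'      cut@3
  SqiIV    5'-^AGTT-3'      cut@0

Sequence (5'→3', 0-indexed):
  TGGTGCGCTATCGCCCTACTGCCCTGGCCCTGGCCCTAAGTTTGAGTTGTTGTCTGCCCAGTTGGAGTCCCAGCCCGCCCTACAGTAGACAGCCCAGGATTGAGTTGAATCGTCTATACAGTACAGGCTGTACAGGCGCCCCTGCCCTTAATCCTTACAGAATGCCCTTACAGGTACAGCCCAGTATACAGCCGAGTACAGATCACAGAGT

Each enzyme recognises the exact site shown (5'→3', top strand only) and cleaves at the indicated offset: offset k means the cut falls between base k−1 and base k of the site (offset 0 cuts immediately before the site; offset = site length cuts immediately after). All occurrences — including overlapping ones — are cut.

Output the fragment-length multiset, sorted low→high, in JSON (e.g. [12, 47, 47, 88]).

Scan for sites:
  TgoIV (TACAG, off=5): starts [80, 116, 121, 130, 155, 168, 174, 186, 196] → cuts [85, 121, 126, 135, 160, 173, 179, 191, 201]
  VbrIX (GCCC, off=3): starts [12, 20, 26, 32, 55, 72, 76, 91, 137, 143, 163, 178] → cuts [15, 23, 29, 35, 58, 75, 79, 94, 140, 146, 166, 181]
  SqiIV (AGTT, off=0): starts [38, 44, 59, 102, 208] → cuts [38, 44, 59, 102, 208]

Pooled cuts: [15, 23, 29, 35, 38, 44, 58, 59, 75, 79, 85, 94, 102, 121, 126, 135, 140, 146, 160, 166, 173, 179, 181, 191, 201, 208]

Fragment lengths:
  15→23: 8 bp
  23→29: 6 bp
  29→35: 6 bp
  35→38: 3 bp
  38→44: 6 bp
  44→58: 14 bp
  58→59: 1 bp
  59→75: 16 bp
  75→79: 4 bp
  79→85: 6 bp
  85→94: 9 bp
  94→102: 8 bp
  102→121: 19 bp
  121→126: 5 bp
  126→135: 9 bp
  135→140: 5 bp
  140→146: 6 bp
  146→160: 14 bp
  160→166: 6 bp
  166→173: 7 bp
  173→179: 6 bp
  179→181: 2 bp
  181→191: 10 bp
  191→201: 10 bp
  201→208: 7 bp
  208→15 (wrap): 211-208+15 = 18 bp

[1,2,3,4,5,5,6,6,6,6,6,6,6,7,7,8,8,9,9,10,10,14,14,16,18,19]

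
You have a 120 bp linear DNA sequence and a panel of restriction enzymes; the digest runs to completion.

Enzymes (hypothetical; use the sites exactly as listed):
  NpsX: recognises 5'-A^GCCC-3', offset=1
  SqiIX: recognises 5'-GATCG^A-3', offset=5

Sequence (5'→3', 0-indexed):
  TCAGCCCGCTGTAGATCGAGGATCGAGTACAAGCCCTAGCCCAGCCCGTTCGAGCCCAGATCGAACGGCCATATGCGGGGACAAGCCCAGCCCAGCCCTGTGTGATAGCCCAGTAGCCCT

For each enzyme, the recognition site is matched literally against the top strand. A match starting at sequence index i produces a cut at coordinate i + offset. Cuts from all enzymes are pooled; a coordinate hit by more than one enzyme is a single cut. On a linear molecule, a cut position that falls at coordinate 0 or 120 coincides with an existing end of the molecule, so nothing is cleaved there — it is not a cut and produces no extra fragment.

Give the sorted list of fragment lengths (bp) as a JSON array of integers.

[3,5,5,5,5,6,7,7,8,10,10,13,15,21]

Scan for sites:
  NpsX (AGCCC, off=1): starts [2, 31, 37, 42, 52, 83, 88, 93, 106, 114] → cuts [3, 32, 38, 43, 53, 84, 89, 94, 107, 115]
  SqiIX (GATCGA, off=5): starts [13, 20, 58] → cuts [18, 25, 63]

All cut coordinates (distinct, sorted): [3, 18, 25, 32, 38, 43, 53, 63, 84, 89, 94, 107, 115]

Fragment lengths:
  [0,3): 3 bp
  [3,18): 15 bp
  [18,25): 7 bp
  [25,32): 7 bp
  [32,38): 6 bp
  [38,43): 5 bp
  [43,53): 10 bp
  [53,63): 10 bp
  [63,84): 21 bp
  [84,89): 5 bp
  [89,94): 5 bp
  [94,107): 13 bp
  [107,115): 8 bp
  [115,120): 5 bp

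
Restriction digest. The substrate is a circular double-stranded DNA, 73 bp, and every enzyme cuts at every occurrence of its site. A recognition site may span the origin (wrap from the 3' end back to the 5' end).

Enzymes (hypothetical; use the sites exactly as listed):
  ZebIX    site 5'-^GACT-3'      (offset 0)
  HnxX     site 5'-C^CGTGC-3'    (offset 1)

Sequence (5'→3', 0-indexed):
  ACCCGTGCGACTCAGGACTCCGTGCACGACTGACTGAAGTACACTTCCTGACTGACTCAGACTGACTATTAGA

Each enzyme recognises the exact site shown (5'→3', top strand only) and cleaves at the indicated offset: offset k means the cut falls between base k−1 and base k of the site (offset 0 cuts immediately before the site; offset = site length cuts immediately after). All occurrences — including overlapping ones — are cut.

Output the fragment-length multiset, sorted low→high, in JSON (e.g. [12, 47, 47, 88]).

Per-enzyme occurrences:
  ZebIX GACT/0: at [8, 15, 27, 31, 49, 53, 59, 63] ⇒ [8, 15, 27, 31, 49, 53, 59, 63]
  HnxX CCGTGC/1: at [2, 19] ⇒ [3, 20]

Pooled cuts: [3, 8, 15, 20, 27, 31, 49, 53, 59, 63]

Fragment lengths:
  3→8: 5 bp
  8→15: 7 bp
  15→20: 5 bp
  20→27: 7 bp
  27→31: 4 bp
  31→49: 18 bp
  49→53: 4 bp
  53→59: 6 bp
  59→63: 4 bp
  63→3 (wrap): 73-63+3 = 13 bp

[4,4,4,5,5,6,7,7,13,18]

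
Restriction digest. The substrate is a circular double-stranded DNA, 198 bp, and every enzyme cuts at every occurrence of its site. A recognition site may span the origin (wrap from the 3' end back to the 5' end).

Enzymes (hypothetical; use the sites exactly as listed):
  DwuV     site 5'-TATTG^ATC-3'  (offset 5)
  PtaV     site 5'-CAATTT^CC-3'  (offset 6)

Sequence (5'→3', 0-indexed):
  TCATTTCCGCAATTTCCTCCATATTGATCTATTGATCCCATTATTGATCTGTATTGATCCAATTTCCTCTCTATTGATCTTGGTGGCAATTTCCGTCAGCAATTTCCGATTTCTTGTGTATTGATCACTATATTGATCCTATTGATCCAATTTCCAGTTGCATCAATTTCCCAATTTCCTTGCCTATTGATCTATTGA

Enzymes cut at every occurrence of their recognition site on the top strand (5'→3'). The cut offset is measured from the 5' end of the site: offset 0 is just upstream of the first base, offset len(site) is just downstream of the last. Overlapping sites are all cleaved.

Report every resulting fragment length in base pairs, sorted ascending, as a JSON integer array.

Scan for sites:
  DwuV TATTGATC/5: at [21, 29, 41, 51, 71, 118, 130, 139, 184, 192] ⇒ [26, 34, 46, 56, 76, 123, 135, 144, 189, 197]
  PtaV CAATTTCC/6: at [9, 59, 86, 99, 147, 163, 171] ⇒ [15, 65, 92, 105, 153, 169, 177]

All cut coordinates (distinct, sorted): [15, 26, 34, 46, 56, 65, 76, 92, 105, 123, 135, 144, 153, 169, 177, 189, 197]

Fragment lengths:
  15→26: 11 bp
  26→34: 8 bp
  34→46: 12 bp
  46→56: 10 bp
  56→65: 9 bp
  65→76: 11 bp
  76→92: 16 bp
  92→105: 13 bp
  105→123: 18 bp
  123→135: 12 bp
  135→144: 9 bp
  144→153: 9 bp
  153→169: 16 bp
  169→177: 8 bp
  177→189: 12 bp
  189→197: 8 bp
  197→15 (wrap): 198-197+15 = 16 bp

[8,8,8,9,9,9,10,11,11,12,12,12,13,16,16,16,18]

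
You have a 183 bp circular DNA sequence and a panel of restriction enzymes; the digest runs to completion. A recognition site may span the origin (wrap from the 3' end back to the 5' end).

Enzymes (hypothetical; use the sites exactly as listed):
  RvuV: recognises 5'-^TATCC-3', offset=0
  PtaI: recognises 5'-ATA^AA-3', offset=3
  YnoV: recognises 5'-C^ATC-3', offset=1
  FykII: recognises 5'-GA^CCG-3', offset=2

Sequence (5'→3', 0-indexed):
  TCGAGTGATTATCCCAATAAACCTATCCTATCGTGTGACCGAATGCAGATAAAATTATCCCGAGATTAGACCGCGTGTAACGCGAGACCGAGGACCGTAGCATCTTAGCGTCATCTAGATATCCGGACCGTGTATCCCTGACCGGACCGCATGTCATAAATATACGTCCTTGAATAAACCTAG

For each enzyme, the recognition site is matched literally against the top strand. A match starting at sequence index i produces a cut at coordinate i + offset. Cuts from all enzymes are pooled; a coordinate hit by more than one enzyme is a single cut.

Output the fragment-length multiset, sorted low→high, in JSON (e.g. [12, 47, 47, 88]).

Per-enzyme occurrences:
  RvuV (TATCC, off=0): starts [9, 23, 55, 119, 132] → cuts [9, 23, 55, 119, 132]
  PtaI (ATAAA, off=3): starts [16, 48, 155, 173] → cuts [19, 51, 158, 176]
  YnoV (CATC, off=1): starts [100, 111] → cuts [101, 112]
  FykII (GACCG, off=2): starts [36, 68, 85, 92, 125, 139, 144] → cuts [38, 70, 87, 94, 127, 141, 146]

Pooled cuts: [9, 19, 23, 38, 51, 55, 70, 87, 94, 101, 112, 119, 127, 132, 141, 146, 158, 176]

Fragment lengths:
  9→19: 10 bp
  19→23: 4 bp
  23→38: 15 bp
  38→51: 13 bp
  51→55: 4 bp
  55→70: 15 bp
  70→87: 17 bp
  87→94: 7 bp
  94→101: 7 bp
  101→112: 11 bp
  112→119: 7 bp
  119→127: 8 bp
  127→132: 5 bp
  132→141: 9 bp
  141→146: 5 bp
  146→158: 12 bp
  158→176: 18 bp
  176→9 (wrap): 183-176+9 = 16 bp

[4,4,5,5,7,7,7,8,9,10,11,12,13,15,15,16,17,18]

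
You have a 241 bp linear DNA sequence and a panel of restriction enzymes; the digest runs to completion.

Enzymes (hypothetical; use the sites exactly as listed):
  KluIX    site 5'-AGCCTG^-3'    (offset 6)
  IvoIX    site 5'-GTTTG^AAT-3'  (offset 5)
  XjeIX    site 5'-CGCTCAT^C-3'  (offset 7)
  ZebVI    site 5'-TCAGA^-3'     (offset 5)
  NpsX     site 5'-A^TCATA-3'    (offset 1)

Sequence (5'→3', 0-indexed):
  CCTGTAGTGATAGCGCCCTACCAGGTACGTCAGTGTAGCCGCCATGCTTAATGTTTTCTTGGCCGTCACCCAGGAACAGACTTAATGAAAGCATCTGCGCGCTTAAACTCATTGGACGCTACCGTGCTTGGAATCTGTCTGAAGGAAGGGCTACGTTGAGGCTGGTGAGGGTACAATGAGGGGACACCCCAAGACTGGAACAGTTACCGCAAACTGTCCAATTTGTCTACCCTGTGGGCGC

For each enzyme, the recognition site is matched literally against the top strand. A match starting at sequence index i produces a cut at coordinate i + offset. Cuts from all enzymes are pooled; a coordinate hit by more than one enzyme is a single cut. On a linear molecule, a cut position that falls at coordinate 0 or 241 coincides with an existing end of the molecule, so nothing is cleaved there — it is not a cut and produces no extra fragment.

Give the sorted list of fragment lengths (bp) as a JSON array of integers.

[241]

Site scan:
  KluIX (AGCCTG, off=6): no sites
  IvoIX (GTTTGAAT, off=5): no sites
  XjeIX (CGCTCATC, off=7): no sites
  ZebVI (TCAGA, off=5): no sites
  NpsX (ATCATA, off=1): no sites

Pooled cuts: ∅

Fragment lengths:
  no cuts → one linear fragment of 241 bp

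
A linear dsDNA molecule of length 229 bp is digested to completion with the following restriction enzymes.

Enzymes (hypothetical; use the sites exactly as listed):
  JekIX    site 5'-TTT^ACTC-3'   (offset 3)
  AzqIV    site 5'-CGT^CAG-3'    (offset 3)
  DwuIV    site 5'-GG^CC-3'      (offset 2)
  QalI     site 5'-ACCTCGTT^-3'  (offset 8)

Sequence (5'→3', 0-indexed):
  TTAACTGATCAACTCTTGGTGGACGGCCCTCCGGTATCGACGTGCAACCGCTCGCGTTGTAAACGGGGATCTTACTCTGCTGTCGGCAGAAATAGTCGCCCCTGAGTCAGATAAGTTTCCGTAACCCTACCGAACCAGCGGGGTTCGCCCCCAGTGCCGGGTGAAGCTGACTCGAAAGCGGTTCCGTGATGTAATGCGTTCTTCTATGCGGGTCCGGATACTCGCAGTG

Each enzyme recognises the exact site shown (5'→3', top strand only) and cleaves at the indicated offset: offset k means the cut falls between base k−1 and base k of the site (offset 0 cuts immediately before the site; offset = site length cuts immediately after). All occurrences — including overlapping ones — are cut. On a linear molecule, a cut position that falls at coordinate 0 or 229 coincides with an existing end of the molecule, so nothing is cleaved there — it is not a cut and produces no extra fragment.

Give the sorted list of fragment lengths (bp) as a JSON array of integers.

Per-enzyme occurrences:
  JekIX (TTTACTC, off=3): no sites
  AzqIV (CGTCAG, off=3): no sites
  DwuIV GGCC/2: at [24] ⇒ [26]
  QalI (ACCTCGTT, off=8): no sites

Pooled cuts: [26]

Fragment lengths:
  [0,26): 26 bp
  [26,229): 203 bp

[26,203]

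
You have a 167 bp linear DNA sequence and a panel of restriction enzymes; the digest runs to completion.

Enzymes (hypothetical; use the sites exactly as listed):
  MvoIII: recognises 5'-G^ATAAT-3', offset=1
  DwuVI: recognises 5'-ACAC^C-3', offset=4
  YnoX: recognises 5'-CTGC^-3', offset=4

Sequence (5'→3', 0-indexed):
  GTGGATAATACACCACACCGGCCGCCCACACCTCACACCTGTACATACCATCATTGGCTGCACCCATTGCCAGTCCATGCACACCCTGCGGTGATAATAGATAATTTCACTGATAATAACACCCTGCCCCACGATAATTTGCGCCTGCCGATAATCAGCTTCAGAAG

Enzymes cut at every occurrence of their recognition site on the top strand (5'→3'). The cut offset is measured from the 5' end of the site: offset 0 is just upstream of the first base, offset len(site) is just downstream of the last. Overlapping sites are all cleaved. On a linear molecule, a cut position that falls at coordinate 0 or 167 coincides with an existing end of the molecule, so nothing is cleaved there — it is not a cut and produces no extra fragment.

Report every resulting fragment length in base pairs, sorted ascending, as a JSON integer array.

[2,4,4,5,5,5,6,7,7,9,10,12,13,15,17,23,23]

Per-enzyme occurrences:
  MvoIII (GATAAT, off=1): starts [3, 92, 99, 111, 132, 149] → cuts [4, 93, 100, 112, 133, 150]
  DwuVI (ACACC, off=4): starts [9, 14, 27, 34, 80, 118] → cuts [13, 18, 31, 38, 84, 122]
  YnoX (CTGC, off=4): starts [57, 85, 123, 144] → cuts [61, 89, 127, 148]

All cut coordinates (distinct, sorted): [4, 13, 18, 31, 38, 61, 84, 89, 93, 100, 112, 122, 127, 133, 148, 150]

Fragments:
  [0,4): 4 bp
  [4,13): 9 bp
  [13,18): 5 bp
  [18,31): 13 bp
  [31,38): 7 bp
  [38,61): 23 bp
  [61,84): 23 bp
  [84,89): 5 bp
  [89,93): 4 bp
  [93,100): 7 bp
  [100,112): 12 bp
  [112,122): 10 bp
  [122,127): 5 bp
  [127,133): 6 bp
  [133,148): 15 bp
  [148,150): 2 bp
  [150,167): 17 bp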